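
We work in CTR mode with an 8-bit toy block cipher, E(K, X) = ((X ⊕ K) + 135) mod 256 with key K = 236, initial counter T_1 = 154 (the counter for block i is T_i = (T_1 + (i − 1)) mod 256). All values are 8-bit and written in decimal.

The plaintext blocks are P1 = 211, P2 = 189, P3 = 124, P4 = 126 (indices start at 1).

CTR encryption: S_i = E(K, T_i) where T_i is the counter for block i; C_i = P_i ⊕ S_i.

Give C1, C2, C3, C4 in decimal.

C1 = 46, C2 = 67, C3 = 139, C4 = 134

C1: T = 154, S = E(K, T) = 253; 211 ⊕ 253 = 46.
C2: T = 155, S = E(K, T) = 254; 189 ⊕ 254 = 67.
C3: T = 156, S = E(K, T) = 247; 124 ⊕ 247 = 139.
C4: T = 157, S = E(K, T) = 248; 126 ⊕ 248 = 134.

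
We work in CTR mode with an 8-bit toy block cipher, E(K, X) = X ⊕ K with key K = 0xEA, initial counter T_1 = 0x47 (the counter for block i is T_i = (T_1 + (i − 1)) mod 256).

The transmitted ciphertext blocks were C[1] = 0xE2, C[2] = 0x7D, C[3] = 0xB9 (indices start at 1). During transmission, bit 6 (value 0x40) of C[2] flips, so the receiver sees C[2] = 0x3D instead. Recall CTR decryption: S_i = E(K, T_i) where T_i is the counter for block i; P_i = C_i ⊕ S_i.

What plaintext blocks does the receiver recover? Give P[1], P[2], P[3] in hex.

P[1] = 0x4F, P[2] = 0x9F, P[3] = 0x1A

Only C[2] changed, to 0x3D. In CTR, a change in C_i flips the same bit in P_i only; the keystream is unaffected. Decrypting the received ciphertext:
P[1]: T = 0x47, S = E(K, T) = 0xAD; 0xE2 ⊕ 0xAD = 0x4F.
P[2]: T = 0x48, S = E(K, T) = 0xA2; 0x3D ⊕ 0xA2 = 0x9F.
P[3]: T = 0x49, S = E(K, T) = 0xA3; 0xB9 ⊕ 0xA3 = 0x1A.
Blocks that differ from the original plaintext: P[2].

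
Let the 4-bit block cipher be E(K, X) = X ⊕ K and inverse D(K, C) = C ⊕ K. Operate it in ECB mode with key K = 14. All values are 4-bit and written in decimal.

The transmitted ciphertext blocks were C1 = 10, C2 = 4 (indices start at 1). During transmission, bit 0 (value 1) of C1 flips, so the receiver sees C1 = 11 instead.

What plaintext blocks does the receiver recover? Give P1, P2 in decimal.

P1 = 5, P2 = 10

ECB decryption: P_i = D(K, C_i).
Only C1 changed, to 11. In ECB, a change in C_i affects only P_i. Decrypting the received ciphertext:
P1: D(K, 11) = 5.
P2: D(K, 4) = 10.
Blocks that differ from the original plaintext: P1.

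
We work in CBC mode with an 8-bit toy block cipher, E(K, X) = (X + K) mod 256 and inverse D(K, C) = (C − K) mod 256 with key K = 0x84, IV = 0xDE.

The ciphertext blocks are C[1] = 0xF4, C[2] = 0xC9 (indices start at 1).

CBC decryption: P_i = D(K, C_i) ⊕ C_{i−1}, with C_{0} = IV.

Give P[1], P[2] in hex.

P[1] = 0xAE, P[2] = 0xB1

P[1]: D(K, 0xF4) = 0x70; 0x70 ⊕ 0xDE = 0xAE.
P[2]: D(K, 0xC9) = 0x45; 0x45 ⊕ 0xF4 = 0xB1.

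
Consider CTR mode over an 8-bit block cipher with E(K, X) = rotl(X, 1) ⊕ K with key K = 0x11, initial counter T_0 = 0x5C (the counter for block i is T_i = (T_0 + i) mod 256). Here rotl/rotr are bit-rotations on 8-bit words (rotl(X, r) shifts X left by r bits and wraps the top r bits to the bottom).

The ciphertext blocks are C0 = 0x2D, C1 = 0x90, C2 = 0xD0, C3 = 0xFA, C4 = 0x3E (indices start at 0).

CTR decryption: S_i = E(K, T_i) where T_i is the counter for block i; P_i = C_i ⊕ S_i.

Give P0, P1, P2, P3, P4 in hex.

P0: T = 0x5C, S = E(K, T) = 0xA9; 0x2D ⊕ 0xA9 = 0x84.
P1: T = 0x5D, S = E(K, T) = 0xAB; 0x90 ⊕ 0xAB = 0x3B.
P2: T = 0x5E, S = E(K, T) = 0xAD; 0xD0 ⊕ 0xAD = 0x7D.
P3: T = 0x5F, S = E(K, T) = 0xAF; 0xFA ⊕ 0xAF = 0x55.
P4: T = 0x60, S = E(K, T) = 0xD1; 0x3E ⊕ 0xD1 = 0xEF.

P0 = 0x84, P1 = 0x3B, P2 = 0x7D, P3 = 0x55, P4 = 0xEF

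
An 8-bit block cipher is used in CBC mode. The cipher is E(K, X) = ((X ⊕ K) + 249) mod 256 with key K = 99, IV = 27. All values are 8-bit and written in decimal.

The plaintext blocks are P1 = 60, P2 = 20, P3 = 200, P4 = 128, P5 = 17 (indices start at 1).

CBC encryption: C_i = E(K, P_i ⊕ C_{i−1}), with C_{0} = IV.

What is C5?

C1: P1 ⊕ 27 = 39; E(K, 39) = 61.
C2: P2 ⊕ 61 = 41; E(K, 41) = 67.
C3: P3 ⊕ 67 = 139; E(K, 139) = 225.
C4: P4 ⊕ 225 = 97; E(K, 97) = 251.
C5: P5 ⊕ 251 = 234; E(K, 234) = 130.

C5 = 130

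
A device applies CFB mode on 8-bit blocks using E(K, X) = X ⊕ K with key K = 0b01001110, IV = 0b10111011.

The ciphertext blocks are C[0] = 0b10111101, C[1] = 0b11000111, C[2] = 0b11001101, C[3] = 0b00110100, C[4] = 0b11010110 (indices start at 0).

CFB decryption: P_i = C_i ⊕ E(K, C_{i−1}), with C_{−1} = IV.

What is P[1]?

P[1]: E(K, 0b10111101) = 0b11110011; 0b11000111 ⊕ 0b11110011 = 0b00110100.

P[1] = 0b00110100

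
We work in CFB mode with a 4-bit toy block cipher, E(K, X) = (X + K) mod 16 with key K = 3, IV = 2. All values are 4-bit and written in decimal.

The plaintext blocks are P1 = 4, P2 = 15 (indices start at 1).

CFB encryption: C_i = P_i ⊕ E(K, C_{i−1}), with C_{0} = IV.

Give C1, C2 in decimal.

C1: E(K, 2) = 5; 4 ⊕ 5 = 1.
C2: E(K, 1) = 4; 15 ⊕ 4 = 11.

C1 = 1, C2 = 11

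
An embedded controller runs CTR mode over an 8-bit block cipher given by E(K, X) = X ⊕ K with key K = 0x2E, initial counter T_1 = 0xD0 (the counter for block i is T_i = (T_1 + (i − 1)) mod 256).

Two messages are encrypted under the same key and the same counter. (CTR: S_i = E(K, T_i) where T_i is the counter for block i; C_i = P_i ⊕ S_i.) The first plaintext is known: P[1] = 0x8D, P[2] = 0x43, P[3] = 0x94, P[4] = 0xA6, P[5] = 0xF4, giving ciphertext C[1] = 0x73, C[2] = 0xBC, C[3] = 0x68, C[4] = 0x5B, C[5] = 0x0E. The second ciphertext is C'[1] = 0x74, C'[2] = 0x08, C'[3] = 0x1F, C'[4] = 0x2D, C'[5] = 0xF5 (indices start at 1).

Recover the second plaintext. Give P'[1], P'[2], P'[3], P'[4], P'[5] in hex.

In CTR with a reused counter, both messages share the same keystream S_i, so C_i ⊕ C'_i = P_i ⊕ P'_i and thus P'_i = P_i ⊕ C_i ⊕ C'_i.
P'[1]: 0x8D ⊕ 0x73 ⊕ 0x74 = 0x8A.
P'[2]: 0x43 ⊕ 0xBC ⊕ 0x08 = 0xF7.
P'[3]: 0x94 ⊕ 0x68 ⊕ 0x1F = 0xE3.
P'[4]: 0xA6 ⊕ 0x5B ⊕ 0x2D = 0xD0.
P'[5]: 0xF4 ⊕ 0x0E ⊕ 0xF5 = 0x0F.

P'[1] = 0x8A, P'[2] = 0xF7, P'[3] = 0xE3, P'[4] = 0xD0, P'[5] = 0x0F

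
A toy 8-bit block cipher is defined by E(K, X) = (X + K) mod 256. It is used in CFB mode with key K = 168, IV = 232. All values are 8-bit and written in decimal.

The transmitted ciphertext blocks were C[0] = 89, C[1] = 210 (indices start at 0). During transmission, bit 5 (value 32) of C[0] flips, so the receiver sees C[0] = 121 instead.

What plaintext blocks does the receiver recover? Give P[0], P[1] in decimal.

P[0] = 233, P[1] = 243

CFB decryption: P_i = C_i ⊕ E(K, C_{i−1}), with C_{−1} = IV.
Only C[0] changed, to 121. In CFB, a change in C_i flips the same bit in P_i and garbles P_{i+1}. Decrypting the received ciphertext:
P[0]: E(K, 232) = 144; 121 ⊕ 144 = 233.
P[1]: E(K, 121) = 33; 210 ⊕ 33 = 243.
Blocks that differ from the original plaintext: P[0], P[1].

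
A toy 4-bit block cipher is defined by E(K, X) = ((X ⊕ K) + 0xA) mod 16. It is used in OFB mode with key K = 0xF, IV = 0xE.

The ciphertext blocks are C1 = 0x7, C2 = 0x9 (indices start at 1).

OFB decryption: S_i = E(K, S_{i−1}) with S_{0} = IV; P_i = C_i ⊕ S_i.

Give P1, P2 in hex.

P1 = 0xC, P2 = 0x7

P1: S = E(K, 0xE) = 0xB; 0x7 ⊕ 0xB = 0xC.
P2: S = E(K, 0xB) = 0xE; 0x9 ⊕ 0xE = 0x7.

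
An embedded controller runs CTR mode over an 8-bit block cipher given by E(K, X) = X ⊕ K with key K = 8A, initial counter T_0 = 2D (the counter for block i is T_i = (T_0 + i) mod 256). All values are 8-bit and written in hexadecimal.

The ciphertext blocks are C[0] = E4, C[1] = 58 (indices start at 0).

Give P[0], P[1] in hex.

CTR decryption: S_i = E(K, T_i) where T_i is the counter for block i; P_i = C_i ⊕ S_i.
P[0]: T = 2D, S = E(K, T) = A7; E4 ⊕ A7 = 43.
P[1]: T = 2E, S = E(K, T) = A4; 58 ⊕ A4 = FC.

P[0] = 43, P[1] = FC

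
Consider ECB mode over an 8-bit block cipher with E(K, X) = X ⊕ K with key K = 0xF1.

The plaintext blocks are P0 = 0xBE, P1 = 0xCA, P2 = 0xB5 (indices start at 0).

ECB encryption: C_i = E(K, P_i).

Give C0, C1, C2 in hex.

C0 = 0x4F, C1 = 0x3B, C2 = 0x44

C0: E(K, 0xBE) = 0x4F.
C1: E(K, 0xCA) = 0x3B.
C2: E(K, 0xB5) = 0x44.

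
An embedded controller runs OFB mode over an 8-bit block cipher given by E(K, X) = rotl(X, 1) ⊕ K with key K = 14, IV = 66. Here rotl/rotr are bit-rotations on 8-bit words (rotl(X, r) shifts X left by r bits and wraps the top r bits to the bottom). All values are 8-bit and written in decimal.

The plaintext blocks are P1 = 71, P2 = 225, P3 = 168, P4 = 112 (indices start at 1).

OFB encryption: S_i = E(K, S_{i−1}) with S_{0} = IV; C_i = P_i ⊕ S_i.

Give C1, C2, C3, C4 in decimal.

C1: S = E(K, 66) = 138; 71 ⊕ 138 = 205.
C2: S = E(K, 138) = 27; 225 ⊕ 27 = 250.
C3: S = E(K, 27) = 56; 168 ⊕ 56 = 144.
C4: S = E(K, 56) = 126; 112 ⊕ 126 = 14.

C1 = 205, C2 = 250, C3 = 144, C4 = 14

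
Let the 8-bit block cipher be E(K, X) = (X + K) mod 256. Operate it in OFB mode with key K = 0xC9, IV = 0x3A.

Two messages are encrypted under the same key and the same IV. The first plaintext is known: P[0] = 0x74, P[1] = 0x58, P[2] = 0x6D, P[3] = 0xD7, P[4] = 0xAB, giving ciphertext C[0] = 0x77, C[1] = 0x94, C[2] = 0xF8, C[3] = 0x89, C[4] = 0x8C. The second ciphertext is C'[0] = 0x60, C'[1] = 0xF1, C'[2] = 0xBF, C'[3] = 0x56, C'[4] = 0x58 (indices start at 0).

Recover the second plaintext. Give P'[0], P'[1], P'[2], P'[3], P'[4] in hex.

P'[0] = 0x63, P'[1] = 0x3D, P'[2] = 0x2A, P'[3] = 0x08, P'[4] = 0x7F

In OFB with a reused IV, both messages share the same keystream S_i, so C_i ⊕ C'_i = P_i ⊕ P'_i and thus P'_i = P_i ⊕ C_i ⊕ C'_i.
P'[0]: 0x74 ⊕ 0x77 ⊕ 0x60 = 0x63.
P'[1]: 0x58 ⊕ 0x94 ⊕ 0xF1 = 0x3D.
P'[2]: 0x6D ⊕ 0xF8 ⊕ 0xBF = 0x2A.
P'[3]: 0xD7 ⊕ 0x89 ⊕ 0x56 = 0x08.
P'[4]: 0xAB ⊕ 0x8C ⊕ 0x58 = 0x7F.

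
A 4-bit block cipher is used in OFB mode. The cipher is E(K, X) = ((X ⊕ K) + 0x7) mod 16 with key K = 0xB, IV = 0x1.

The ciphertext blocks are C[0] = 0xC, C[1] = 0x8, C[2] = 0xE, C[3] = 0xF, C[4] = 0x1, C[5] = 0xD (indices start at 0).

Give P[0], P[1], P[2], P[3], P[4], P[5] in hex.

P[0] = 0xD, P[1] = 0x9, P[2] = 0xF, P[3] = 0xE, P[4] = 0x0, P[5] = 0xC

OFB decryption: S_i = E(K, S_{i−1}) with S_{−1} = IV; P_i = C_i ⊕ S_i.
P[0]: S = E(K, 0x1) = 0x1; 0xC ⊕ 0x1 = 0xD.
P[1]: S = E(K, 0x1) = 0x1; 0x8 ⊕ 0x1 = 0x9.
P[2]: S = E(K, 0x1) = 0x1; 0xE ⊕ 0x1 = 0xF.
P[3]: S = E(K, 0x1) = 0x1; 0xF ⊕ 0x1 = 0xE.
P[4]: S = E(K, 0x1) = 0x1; 0x1 ⊕ 0x1 = 0x0.
P[5]: S = E(K, 0x1) = 0x1; 0xD ⊕ 0x1 = 0xC.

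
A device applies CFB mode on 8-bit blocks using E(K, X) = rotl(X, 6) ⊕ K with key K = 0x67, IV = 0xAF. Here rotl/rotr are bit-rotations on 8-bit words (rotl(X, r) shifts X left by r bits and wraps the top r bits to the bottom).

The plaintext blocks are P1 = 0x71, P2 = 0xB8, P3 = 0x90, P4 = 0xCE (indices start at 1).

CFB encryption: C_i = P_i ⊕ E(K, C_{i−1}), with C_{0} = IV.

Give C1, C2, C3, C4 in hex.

C1: E(K, 0xAF) = 0x8C; 0x71 ⊕ 0x8C = 0xFD.
C2: E(K, 0xFD) = 0x18; 0xB8 ⊕ 0x18 = 0xA0.
C3: E(K, 0xA0) = 0x4F; 0x90 ⊕ 0x4F = 0xDF.
C4: E(K, 0xDF) = 0x90; 0xCE ⊕ 0x90 = 0x5E.

C1 = 0xFD, C2 = 0xA0, C3 = 0xDF, C4 = 0x5E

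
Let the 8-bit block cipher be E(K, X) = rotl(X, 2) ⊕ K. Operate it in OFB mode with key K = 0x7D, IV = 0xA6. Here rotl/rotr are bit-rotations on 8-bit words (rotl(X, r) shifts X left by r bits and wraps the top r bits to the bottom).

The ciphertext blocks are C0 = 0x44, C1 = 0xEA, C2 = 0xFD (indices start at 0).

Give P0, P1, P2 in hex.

OFB decryption: S_i = E(K, S_{i−1}) with S_{−1} = IV; P_i = C_i ⊕ S_i.
P0: S = E(K, 0xA6) = 0xE7; 0x44 ⊕ 0xE7 = 0xA3.
P1: S = E(K, 0xE7) = 0xE2; 0xEA ⊕ 0xE2 = 0x08.
P2: S = E(K, 0xE2) = 0xF6; 0xFD ⊕ 0xF6 = 0x0B.

P0 = 0xA3, P1 = 0x08, P2 = 0x0B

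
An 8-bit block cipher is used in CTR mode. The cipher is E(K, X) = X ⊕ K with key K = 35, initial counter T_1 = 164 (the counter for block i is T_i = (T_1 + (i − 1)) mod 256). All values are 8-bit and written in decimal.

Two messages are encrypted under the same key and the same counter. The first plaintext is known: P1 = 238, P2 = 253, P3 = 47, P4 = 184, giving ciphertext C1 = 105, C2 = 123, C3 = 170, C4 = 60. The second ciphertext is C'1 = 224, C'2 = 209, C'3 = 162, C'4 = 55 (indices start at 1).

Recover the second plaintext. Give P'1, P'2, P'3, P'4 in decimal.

In CTR with a reused counter, both messages share the same keystream S_i, so C_i ⊕ C'_i = P_i ⊕ P'_i and thus P'_i = P_i ⊕ C_i ⊕ C'_i.
P'1: 238 ⊕ 105 ⊕ 224 = 103.
P'2: 253 ⊕ 123 ⊕ 209 = 87.
P'3: 47 ⊕ 170 ⊕ 162 = 39.
P'4: 184 ⊕ 60 ⊕ 55 = 179.

P'1 = 103, P'2 = 87, P'3 = 39, P'4 = 179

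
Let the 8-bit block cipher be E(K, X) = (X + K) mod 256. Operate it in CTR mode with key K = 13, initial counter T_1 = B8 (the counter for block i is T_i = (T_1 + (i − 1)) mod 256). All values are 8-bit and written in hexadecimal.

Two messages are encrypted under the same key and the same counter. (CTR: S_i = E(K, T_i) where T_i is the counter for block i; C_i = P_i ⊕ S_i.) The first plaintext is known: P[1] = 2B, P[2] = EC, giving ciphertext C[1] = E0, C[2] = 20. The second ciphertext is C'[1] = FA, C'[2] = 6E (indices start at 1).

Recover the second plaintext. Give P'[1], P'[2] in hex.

In CTR with a reused counter, both messages share the same keystream S_i, so C_i ⊕ C'_i = P_i ⊕ P'_i and thus P'_i = P_i ⊕ C_i ⊕ C'_i.
P'[1]: 2B ⊕ E0 ⊕ FA = 31.
P'[2]: EC ⊕ 20 ⊕ 6E = A2.

P'[1] = 31, P'[2] = A2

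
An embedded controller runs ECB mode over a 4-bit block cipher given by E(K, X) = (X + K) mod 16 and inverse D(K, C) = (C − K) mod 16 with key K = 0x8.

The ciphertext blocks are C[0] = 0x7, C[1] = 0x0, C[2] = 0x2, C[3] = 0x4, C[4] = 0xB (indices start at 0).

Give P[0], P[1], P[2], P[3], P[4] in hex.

P[0] = 0xF, P[1] = 0x8, P[2] = 0xA, P[3] = 0xC, P[4] = 0x3

ECB decryption: P_i = D(K, C_i).
P[0]: D(K, 0x7) = 0xF.
P[1]: D(K, 0x0) = 0x8.
P[2]: D(K, 0x2) = 0xA.
P[3]: D(K, 0x4) = 0xC.
P[4]: D(K, 0xB) = 0x3.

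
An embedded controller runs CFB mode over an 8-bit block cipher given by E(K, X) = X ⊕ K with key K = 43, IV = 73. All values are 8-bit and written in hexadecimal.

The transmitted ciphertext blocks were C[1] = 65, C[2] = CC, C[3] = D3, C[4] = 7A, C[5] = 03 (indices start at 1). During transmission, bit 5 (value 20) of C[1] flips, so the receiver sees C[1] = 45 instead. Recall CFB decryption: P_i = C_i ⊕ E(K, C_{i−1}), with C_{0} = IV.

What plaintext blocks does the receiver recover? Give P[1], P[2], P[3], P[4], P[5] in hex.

Only C[1] changed, to 45. In CFB, a change in C_i flips the same bit in P_i and garbles P_{i+1}. Decrypting the received ciphertext:
P[1]: E(K, 73) = 30; 45 ⊕ 30 = 75.
P[2]: E(K, 45) = 06; CC ⊕ 06 = CA.
P[3]: E(K, CC) = 8F; D3 ⊕ 8F = 5C.
P[4]: E(K, D3) = 90; 7A ⊕ 90 = EA.
P[5]: E(K, 7A) = 39; 03 ⊕ 39 = 3A.
Blocks that differ from the original plaintext: P[1], P[2].

P[1] = 75, P[2] = CA, P[3] = 5C, P[4] = EA, P[5] = 3A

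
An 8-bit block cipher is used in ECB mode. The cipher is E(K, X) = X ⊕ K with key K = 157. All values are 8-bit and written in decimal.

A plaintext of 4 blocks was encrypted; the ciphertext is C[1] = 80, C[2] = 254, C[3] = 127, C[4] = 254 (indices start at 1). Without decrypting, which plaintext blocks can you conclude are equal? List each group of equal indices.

P[2] = P[4]

ECB encrypts each block independently with the same key, so equal ciphertext blocks imply equal plaintext blocks.
C[2] = C[4] = 254, so P[2] = P[4].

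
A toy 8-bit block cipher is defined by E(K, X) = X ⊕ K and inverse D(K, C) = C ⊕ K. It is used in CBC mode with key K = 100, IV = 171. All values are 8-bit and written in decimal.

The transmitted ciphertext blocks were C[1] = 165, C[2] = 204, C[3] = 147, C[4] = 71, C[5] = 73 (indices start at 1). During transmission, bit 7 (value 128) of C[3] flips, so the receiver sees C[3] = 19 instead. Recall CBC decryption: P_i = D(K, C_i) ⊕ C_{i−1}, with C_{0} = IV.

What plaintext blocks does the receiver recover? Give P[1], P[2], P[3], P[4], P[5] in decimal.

Only C[3] changed, to 19. In CBC, a change in C_i garbles P_i and flips the same bit in P_{i+1}. Decrypting the received ciphertext:
P[1]: D(K, 165) = 193; 193 ⊕ 171 = 106.
P[2]: D(K, 204) = 168; 168 ⊕ 165 = 13.
P[3]: D(K, 19) = 119; 119 ⊕ 204 = 187.
P[4]: D(K, 71) = 35; 35 ⊕ 19 = 48.
P[5]: D(K, 73) = 45; 45 ⊕ 71 = 106.
Blocks that differ from the original plaintext: P[3], P[4].

P[1] = 106, P[2] = 13, P[3] = 187, P[4] = 48, P[5] = 106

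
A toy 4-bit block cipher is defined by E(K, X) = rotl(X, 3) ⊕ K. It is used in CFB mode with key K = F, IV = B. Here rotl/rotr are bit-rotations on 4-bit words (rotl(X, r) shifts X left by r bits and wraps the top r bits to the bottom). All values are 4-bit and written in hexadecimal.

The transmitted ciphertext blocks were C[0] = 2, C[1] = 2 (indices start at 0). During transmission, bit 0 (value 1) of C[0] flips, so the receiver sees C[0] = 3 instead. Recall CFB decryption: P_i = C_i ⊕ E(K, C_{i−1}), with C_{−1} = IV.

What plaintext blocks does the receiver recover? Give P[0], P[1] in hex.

P[0] = 1, P[1] = 4

Only C[0] changed, to 3. In CFB, a change in C_i flips the same bit in P_i and garbles P_{i+1}. Decrypting the received ciphertext:
P[0]: E(K, B) = 2; 3 ⊕ 2 = 1.
P[1]: E(K, 3) = 6; 2 ⊕ 6 = 4.
Blocks that differ from the original plaintext: P[0], P[1].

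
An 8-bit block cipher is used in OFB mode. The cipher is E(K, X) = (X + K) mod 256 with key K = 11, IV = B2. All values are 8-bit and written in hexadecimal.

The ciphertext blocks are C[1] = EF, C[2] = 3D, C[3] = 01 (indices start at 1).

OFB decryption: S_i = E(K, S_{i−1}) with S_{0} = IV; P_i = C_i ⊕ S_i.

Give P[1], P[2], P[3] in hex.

P[1] = 2C, P[2] = E9, P[3] = E4

P[1]: S = E(K, B2) = C3; EF ⊕ C3 = 2C.
P[2]: S = E(K, C3) = D4; 3D ⊕ D4 = E9.
P[3]: S = E(K, D4) = E5; 01 ⊕ E5 = E4.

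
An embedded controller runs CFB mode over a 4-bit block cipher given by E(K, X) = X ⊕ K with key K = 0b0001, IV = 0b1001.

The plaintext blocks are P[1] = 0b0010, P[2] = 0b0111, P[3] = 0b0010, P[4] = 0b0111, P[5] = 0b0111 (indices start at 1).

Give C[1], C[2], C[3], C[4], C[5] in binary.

CFB encryption: C_i = P_i ⊕ E(K, C_{i−1}), with C_{0} = IV.
C[1]: E(K, 0b1001) = 0b1000; 0b0010 ⊕ 0b1000 = 0b1010.
C[2]: E(K, 0b1010) = 0b1011; 0b0111 ⊕ 0b1011 = 0b1100.
C[3]: E(K, 0b1100) = 0b1101; 0b0010 ⊕ 0b1101 = 0b1111.
C[4]: E(K, 0b1111) = 0b1110; 0b0111 ⊕ 0b1110 = 0b1001.
C[5]: E(K, 0b1001) = 0b1000; 0b0111 ⊕ 0b1000 = 0b1111.

C[1] = 0b1010, C[2] = 0b1100, C[3] = 0b1111, C[4] = 0b1001, C[5] = 0b1111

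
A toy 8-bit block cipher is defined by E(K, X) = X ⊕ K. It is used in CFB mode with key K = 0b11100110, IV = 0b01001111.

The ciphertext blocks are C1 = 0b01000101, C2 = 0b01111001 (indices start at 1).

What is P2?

CFB decryption: P_i = C_i ⊕ E(K, C_{i−1}), with C_{0} = IV.
P2: E(K, 0b01000101) = 0b10100011; 0b01111001 ⊕ 0b10100011 = 0b11011010.

P2 = 0b11011010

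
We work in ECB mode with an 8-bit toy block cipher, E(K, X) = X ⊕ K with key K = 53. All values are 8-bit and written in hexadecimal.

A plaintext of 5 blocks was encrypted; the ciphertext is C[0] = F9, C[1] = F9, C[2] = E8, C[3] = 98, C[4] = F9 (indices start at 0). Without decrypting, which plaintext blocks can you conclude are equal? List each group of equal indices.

P[0] = P[1] = P[4]

ECB encrypts each block independently with the same key, so equal ciphertext blocks imply equal plaintext blocks.
C[0] = C[1] = C[4] = F9, so P[0] = P[1] = P[4].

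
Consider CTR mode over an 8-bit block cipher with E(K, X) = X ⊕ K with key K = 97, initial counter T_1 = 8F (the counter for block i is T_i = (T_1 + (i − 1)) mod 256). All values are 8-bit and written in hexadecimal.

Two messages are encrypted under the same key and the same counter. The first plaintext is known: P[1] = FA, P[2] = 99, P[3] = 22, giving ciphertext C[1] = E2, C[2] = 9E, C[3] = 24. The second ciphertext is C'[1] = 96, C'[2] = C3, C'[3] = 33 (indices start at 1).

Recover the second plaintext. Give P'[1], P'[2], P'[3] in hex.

In CTR with a reused counter, both messages share the same keystream S_i, so C_i ⊕ C'_i = P_i ⊕ P'_i and thus P'_i = P_i ⊕ C_i ⊕ C'_i.
P'[1]: FA ⊕ E2 ⊕ 96 = 8E.
P'[2]: 99 ⊕ 9E ⊕ C3 = C4.
P'[3]: 22 ⊕ 24 ⊕ 33 = 35.

P'[1] = 8E, P'[2] = C4, P'[3] = 35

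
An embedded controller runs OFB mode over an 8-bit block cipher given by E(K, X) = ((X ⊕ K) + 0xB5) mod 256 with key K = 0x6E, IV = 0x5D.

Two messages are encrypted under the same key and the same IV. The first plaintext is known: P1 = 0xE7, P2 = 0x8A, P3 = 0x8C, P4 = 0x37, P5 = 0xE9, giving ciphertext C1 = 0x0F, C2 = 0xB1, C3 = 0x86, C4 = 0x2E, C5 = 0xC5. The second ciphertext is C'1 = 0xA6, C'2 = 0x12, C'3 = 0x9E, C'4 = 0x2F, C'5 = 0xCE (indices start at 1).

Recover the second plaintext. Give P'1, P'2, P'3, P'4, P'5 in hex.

In OFB with a reused IV, both messages share the same keystream S_i, so C_i ⊕ C'_i = P_i ⊕ P'_i and thus P'_i = P_i ⊕ C_i ⊕ C'_i.
P'1: 0xE7 ⊕ 0x0F ⊕ 0xA6 = 0x4E.
P'2: 0x8A ⊕ 0xB1 ⊕ 0x12 = 0x29.
P'3: 0x8C ⊕ 0x86 ⊕ 0x9E = 0x94.
P'4: 0x37 ⊕ 0x2E ⊕ 0x2F = 0x36.
P'5: 0xE9 ⊕ 0xC5 ⊕ 0xCE = 0xE2.

P'1 = 0x4E, P'2 = 0x29, P'3 = 0x94, P'4 = 0x36, P'5 = 0xE2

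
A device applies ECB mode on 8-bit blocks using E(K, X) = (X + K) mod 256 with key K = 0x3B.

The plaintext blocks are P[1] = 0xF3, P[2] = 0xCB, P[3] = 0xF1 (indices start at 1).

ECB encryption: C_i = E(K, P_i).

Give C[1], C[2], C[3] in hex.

C[1] = 0x2E, C[2] = 0x06, C[3] = 0x2C

C[1]: E(K, 0xF3) = 0x2E.
C[2]: E(K, 0xCB) = 0x06.
C[3]: E(K, 0xF1) = 0x2C.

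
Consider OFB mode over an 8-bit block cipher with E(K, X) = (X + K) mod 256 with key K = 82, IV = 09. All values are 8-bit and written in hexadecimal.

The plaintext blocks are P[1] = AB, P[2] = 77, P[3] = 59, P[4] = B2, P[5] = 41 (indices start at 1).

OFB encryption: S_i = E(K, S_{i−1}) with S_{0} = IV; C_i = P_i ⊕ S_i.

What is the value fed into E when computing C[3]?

0D

C[1]: S = E(K, 09) = 8B; AB ⊕ 8B = 20.
C[2]: S = E(K, 8B) = 0D; 77 ⊕ 0D = 7A.
C[3]: S = E(K, 0D) = 8F; 59 ⊕ 8F = D6.
So the input to E for block [3] is 0D.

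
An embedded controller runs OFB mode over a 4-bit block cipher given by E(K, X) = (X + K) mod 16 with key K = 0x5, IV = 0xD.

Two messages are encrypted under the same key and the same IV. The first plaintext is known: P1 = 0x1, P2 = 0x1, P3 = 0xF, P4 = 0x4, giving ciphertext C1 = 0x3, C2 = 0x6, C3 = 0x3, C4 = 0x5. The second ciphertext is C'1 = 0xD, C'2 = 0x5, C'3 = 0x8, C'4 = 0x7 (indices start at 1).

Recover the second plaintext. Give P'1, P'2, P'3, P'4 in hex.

P'1 = 0xF, P'2 = 0x2, P'3 = 0x4, P'4 = 0x6

In OFB with a reused IV, both messages share the same keystream S_i, so C_i ⊕ C'_i = P_i ⊕ P'_i and thus P'_i = P_i ⊕ C_i ⊕ C'_i.
P'1: 0x1 ⊕ 0x3 ⊕ 0xD = 0xF.
P'2: 0x1 ⊕ 0x6 ⊕ 0x5 = 0x2.
P'3: 0xF ⊕ 0x3 ⊕ 0x8 = 0x4.
P'4: 0x4 ⊕ 0x5 ⊕ 0x7 = 0x6.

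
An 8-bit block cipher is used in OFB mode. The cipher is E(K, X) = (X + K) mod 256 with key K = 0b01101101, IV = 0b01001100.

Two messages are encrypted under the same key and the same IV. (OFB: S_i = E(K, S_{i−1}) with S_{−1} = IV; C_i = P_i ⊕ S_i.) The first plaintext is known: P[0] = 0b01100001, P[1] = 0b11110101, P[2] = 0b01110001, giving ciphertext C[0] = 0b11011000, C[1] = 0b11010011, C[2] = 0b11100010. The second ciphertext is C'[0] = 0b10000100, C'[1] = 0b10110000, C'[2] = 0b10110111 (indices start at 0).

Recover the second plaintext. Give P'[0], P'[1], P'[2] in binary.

In OFB with a reused IV, both messages share the same keystream S_i, so C_i ⊕ C'_i = P_i ⊕ P'_i and thus P'_i = P_i ⊕ C_i ⊕ C'_i.
P'[0]: 0b01100001 ⊕ 0b11011000 ⊕ 0b10000100 = 0b00111101.
P'[1]: 0b11110101 ⊕ 0b11010011 ⊕ 0b10110000 = 0b10010110.
P'[2]: 0b01110001 ⊕ 0b11100010 ⊕ 0b10110111 = 0b00100100.

P'[0] = 0b00111101, P'[1] = 0b10010110, P'[2] = 0b00100100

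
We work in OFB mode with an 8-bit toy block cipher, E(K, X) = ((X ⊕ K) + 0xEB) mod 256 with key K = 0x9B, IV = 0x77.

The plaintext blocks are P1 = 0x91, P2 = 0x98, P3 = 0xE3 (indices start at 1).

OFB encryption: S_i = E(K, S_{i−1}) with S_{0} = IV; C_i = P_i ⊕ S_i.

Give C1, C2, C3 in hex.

C1: S = E(K, 0x77) = 0xD7; 0x91 ⊕ 0xD7 = 0x46.
C2: S = E(K, 0xD7) = 0x37; 0x98 ⊕ 0x37 = 0xAF.
C3: S = E(K, 0x37) = 0x97; 0xE3 ⊕ 0x97 = 0x74.

C1 = 0x46, C2 = 0xAF, C3 = 0x74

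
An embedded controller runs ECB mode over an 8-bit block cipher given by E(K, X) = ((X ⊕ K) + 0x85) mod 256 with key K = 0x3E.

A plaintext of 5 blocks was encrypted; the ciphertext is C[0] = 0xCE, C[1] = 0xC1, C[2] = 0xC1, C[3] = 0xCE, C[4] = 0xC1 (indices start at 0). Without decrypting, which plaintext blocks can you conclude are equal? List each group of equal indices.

ECB encrypts each block independently with the same key, so equal ciphertext blocks imply equal plaintext blocks.
C[0] = C[3] = 0xCE, so P[0] = P[3].
C[1] = C[2] = C[4] = 0xC1, so P[1] = P[2] = P[4].

P[0] = P[3]; P[1] = P[2] = P[4]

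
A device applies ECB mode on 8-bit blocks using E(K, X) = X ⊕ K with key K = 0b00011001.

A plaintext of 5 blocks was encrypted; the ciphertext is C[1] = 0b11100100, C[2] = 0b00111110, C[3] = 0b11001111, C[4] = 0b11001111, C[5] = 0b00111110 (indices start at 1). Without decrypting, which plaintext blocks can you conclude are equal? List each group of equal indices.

ECB encrypts each block independently with the same key, so equal ciphertext blocks imply equal plaintext blocks.
C[2] = C[5] = 0b00111110, so P[2] = P[5].
C[3] = C[4] = 0b11001111, so P[3] = P[4].

P[2] = P[5]; P[3] = P[4]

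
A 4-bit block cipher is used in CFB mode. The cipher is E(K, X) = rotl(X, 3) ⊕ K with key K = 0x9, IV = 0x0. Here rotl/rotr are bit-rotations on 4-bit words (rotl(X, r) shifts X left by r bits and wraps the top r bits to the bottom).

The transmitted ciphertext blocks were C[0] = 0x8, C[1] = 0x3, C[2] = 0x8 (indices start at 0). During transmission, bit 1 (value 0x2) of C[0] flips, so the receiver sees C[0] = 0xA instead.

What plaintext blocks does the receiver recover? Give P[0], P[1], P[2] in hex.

P[0] = 0x3, P[1] = 0xF, P[2] = 0x8

CFB decryption: P_i = C_i ⊕ E(K, C_{i−1}), with C_{−1} = IV.
Only C[0] changed, to 0xA. In CFB, a change in C_i flips the same bit in P_i and garbles P_{i+1}. Decrypting the received ciphertext:
P[0]: E(K, 0x0) = 0x9; 0xA ⊕ 0x9 = 0x3.
P[1]: E(K, 0xA) = 0xC; 0x3 ⊕ 0xC = 0xF.
P[2]: E(K, 0x3) = 0x0; 0x8 ⊕ 0x0 = 0x8.
Blocks that differ from the original plaintext: P[0], P[1].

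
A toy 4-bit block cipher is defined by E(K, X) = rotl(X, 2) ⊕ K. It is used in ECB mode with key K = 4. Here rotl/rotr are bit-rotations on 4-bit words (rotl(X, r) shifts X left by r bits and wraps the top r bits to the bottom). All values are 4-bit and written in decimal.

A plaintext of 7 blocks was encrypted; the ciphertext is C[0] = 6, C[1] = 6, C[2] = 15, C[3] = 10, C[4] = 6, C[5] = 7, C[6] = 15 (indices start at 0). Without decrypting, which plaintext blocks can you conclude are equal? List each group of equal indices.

P[0] = P[1] = P[4]; P[2] = P[6]

ECB encrypts each block independently with the same key, so equal ciphertext blocks imply equal plaintext blocks.
C[0] = C[1] = C[4] = 6, so P[0] = P[1] = P[4].
C[2] = C[6] = 15, so P[2] = P[6].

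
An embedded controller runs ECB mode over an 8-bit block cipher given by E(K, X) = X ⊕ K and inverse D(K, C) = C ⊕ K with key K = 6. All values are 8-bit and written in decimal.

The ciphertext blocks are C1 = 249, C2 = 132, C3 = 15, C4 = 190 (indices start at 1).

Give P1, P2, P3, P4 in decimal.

P1 = 255, P2 = 130, P3 = 9, P4 = 184

ECB decryption: P_i = D(K, C_i).
P1: D(K, 249) = 255.
P2: D(K, 132) = 130.
P3: D(K, 15) = 9.
P4: D(K, 190) = 184.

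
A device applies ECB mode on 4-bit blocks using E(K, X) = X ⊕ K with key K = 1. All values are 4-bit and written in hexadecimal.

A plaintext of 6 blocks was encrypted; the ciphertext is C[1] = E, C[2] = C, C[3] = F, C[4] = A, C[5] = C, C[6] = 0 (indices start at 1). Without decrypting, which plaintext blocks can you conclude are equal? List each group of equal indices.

ECB encrypts each block independently with the same key, so equal ciphertext blocks imply equal plaintext blocks.
C[2] = C[5] = C, so P[2] = P[5].

P[2] = P[5]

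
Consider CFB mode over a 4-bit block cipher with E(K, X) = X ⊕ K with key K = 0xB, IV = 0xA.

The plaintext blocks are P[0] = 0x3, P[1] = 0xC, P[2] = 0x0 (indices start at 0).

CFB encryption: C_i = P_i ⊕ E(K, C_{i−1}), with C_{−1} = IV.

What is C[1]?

C[1] = 0x5

C[0]: E(K, 0xA) = 0x1; 0x3 ⊕ 0x1 = 0x2.
C[1]: E(K, 0x2) = 0x9; 0xC ⊕ 0x9 = 0x5.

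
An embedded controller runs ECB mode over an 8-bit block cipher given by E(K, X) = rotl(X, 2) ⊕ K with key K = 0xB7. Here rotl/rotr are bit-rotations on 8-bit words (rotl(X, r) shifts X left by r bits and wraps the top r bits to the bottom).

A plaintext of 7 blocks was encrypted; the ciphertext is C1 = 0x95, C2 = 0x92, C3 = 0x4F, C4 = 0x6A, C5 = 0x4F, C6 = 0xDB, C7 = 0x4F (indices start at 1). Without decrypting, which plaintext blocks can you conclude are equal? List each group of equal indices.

ECB encrypts each block independently with the same key, so equal ciphertext blocks imply equal plaintext blocks.
C3 = C5 = C7 = 0x4F, so P3 = P5 = P7.

P3 = P5 = P7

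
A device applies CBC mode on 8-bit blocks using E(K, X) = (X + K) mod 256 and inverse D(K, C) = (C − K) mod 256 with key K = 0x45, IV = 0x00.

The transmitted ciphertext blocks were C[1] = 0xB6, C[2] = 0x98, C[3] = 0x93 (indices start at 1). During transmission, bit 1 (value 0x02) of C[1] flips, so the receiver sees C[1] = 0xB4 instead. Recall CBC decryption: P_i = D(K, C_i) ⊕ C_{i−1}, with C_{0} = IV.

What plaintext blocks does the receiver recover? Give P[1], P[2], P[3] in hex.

Only C[1] changed, to 0xB4. In CBC, a change in C_i garbles P_i and flips the same bit in P_{i+1}. Decrypting the received ciphertext:
P[1]: D(K, 0xB4) = 0x6F; 0x6F ⊕ 0x00 = 0x6F.
P[2]: D(K, 0x98) = 0x53; 0x53 ⊕ 0xB4 = 0xE7.
P[3]: D(K, 0x93) = 0x4E; 0x4E ⊕ 0x98 = 0xD6.
Blocks that differ from the original plaintext: P[1], P[2].

P[1] = 0x6F, P[2] = 0xE7, P[3] = 0xD6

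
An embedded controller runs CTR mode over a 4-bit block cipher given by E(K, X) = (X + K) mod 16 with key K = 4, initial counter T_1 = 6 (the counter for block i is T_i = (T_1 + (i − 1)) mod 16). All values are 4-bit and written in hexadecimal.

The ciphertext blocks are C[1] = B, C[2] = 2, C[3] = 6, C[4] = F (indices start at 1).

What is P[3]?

P[3] = A

CTR decryption: S_i = E(K, T_i) where T_i is the counter for block i; P_i = C_i ⊕ S_i.
P[3]: T = 8, S = E(K, T) = C; 6 ⊕ C = A.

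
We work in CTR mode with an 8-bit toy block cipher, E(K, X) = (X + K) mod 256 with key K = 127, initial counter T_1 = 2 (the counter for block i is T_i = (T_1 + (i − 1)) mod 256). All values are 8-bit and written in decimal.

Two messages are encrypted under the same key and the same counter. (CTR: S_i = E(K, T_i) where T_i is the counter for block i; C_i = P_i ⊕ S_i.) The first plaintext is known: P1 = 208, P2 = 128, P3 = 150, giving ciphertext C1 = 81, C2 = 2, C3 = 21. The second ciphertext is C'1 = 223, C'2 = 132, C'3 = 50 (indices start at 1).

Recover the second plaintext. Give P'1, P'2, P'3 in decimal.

P'1 = 94, P'2 = 6, P'3 = 177

In CTR with a reused counter, both messages share the same keystream S_i, so C_i ⊕ C'_i = P_i ⊕ P'_i and thus P'_i = P_i ⊕ C_i ⊕ C'_i.
P'1: 208 ⊕ 81 ⊕ 223 = 94.
P'2: 128 ⊕ 2 ⊕ 132 = 6.
P'3: 150 ⊕ 21 ⊕ 50 = 177.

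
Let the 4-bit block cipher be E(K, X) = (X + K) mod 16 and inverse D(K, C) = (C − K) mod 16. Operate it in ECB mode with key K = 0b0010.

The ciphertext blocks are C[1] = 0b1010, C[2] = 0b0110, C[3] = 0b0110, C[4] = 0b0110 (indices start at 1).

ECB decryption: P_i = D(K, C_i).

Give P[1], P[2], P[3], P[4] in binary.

P[1] = 0b1000, P[2] = 0b0100, P[3] = 0b0100, P[4] = 0b0100

P[1]: D(K, 0b1010) = 0b1000.
P[2]: D(K, 0b0110) = 0b0100.
P[3]: D(K, 0b0110) = 0b0100.
P[4]: D(K, 0b0110) = 0b0100.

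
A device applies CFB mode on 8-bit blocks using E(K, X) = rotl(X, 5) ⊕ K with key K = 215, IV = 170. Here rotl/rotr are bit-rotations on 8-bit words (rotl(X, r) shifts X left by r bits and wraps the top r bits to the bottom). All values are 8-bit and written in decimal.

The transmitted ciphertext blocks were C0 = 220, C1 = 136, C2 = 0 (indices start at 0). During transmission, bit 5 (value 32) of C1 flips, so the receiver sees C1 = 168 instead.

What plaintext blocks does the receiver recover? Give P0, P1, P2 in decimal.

P0 = 94, P1 = 228, P2 = 194

CFB decryption: P_i = C_i ⊕ E(K, C_{i−1}), with C_{−1} = IV.
Only C1 changed, to 168. In CFB, a change in C_i flips the same bit in P_i and garbles P_{i+1}. Decrypting the received ciphertext:
P0: E(K, 170) = 130; 220 ⊕ 130 = 94.
P1: E(K, 220) = 76; 168 ⊕ 76 = 228.
P2: E(K, 168) = 194; 0 ⊕ 194 = 194.
Blocks that differ from the original plaintext: P1, P2.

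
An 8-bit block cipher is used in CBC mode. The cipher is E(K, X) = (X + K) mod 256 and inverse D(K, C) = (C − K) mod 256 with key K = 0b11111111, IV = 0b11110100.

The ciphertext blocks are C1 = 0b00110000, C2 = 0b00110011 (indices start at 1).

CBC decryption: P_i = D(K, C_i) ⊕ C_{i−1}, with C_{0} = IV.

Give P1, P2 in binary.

P1 = 0b11000101, P2 = 0b00000100

P1: D(K, 0b00110000) = 0b00110001; 0b00110001 ⊕ 0b11110100 = 0b11000101.
P2: D(K, 0b00110011) = 0b00110100; 0b00110100 ⊕ 0b00110000 = 0b00000100.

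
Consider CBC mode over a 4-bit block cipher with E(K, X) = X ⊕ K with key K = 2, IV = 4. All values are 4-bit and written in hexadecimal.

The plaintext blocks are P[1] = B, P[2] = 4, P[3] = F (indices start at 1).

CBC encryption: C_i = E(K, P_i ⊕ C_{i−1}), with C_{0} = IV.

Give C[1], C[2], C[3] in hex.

C[1]: P[1] ⊕ 4 = F; E(K, F) = D.
C[2]: P[2] ⊕ D = 9; E(K, 9) = B.
C[3]: P[3] ⊕ B = 4; E(K, 4) = 6.

C[1] = D, C[2] = B, C[3] = 6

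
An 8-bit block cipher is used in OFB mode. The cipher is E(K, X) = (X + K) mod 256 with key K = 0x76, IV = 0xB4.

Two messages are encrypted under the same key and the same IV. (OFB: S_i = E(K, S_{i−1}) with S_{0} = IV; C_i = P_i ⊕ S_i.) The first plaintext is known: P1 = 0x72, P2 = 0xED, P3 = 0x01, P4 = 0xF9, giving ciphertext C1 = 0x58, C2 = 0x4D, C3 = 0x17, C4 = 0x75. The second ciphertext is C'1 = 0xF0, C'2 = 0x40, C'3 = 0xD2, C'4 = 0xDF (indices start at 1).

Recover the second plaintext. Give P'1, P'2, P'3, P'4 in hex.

In OFB with a reused IV, both messages share the same keystream S_i, so C_i ⊕ C'_i = P_i ⊕ P'_i and thus P'_i = P_i ⊕ C_i ⊕ C'_i.
P'1: 0x72 ⊕ 0x58 ⊕ 0xF0 = 0xDA.
P'2: 0xED ⊕ 0x4D ⊕ 0x40 = 0xE0.
P'3: 0x01 ⊕ 0x17 ⊕ 0xD2 = 0xC4.
P'4: 0xF9 ⊕ 0x75 ⊕ 0xDF = 0x53.

P'1 = 0xDA, P'2 = 0xE0, P'3 = 0xC4, P'4 = 0x53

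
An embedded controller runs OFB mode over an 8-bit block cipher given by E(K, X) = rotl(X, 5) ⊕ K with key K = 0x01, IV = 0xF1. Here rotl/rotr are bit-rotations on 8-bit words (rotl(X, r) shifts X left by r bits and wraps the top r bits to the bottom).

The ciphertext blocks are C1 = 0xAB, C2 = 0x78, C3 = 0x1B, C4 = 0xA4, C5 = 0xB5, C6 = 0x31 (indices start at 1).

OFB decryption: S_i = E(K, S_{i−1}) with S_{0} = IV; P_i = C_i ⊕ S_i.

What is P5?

P1: S = E(K, 0xF1) = 0x3F; 0xAB ⊕ 0x3F = 0x94.
P2: S = E(K, 0x3F) = 0xE6; 0x78 ⊕ 0xE6 = 0x9E.
P3: S = E(K, 0xE6) = 0xDD; 0x1B ⊕ 0xDD = 0xC6.
P4: S = E(K, 0xDD) = 0xBA; 0xA4 ⊕ 0xBA = 0x1E.
P5: S = E(K, 0xBA) = 0x56; 0xB5 ⊕ 0x56 = 0xE3.

P5 = 0xE3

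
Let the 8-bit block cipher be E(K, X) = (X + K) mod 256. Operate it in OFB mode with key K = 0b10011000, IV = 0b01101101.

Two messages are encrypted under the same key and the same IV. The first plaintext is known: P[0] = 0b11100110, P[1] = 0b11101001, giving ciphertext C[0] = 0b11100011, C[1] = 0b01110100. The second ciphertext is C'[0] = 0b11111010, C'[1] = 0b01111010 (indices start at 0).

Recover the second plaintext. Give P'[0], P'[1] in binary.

P'[0] = 0b11111111, P'[1] = 0b11100111

In OFB with a reused IV, both messages share the same keystream S_i, so C_i ⊕ C'_i = P_i ⊕ P'_i and thus P'_i = P_i ⊕ C_i ⊕ C'_i.
P'[0]: 0b11100110 ⊕ 0b11100011 ⊕ 0b11111010 = 0b11111111.
P'[1]: 0b11101001 ⊕ 0b01110100 ⊕ 0b01111010 = 0b11100111.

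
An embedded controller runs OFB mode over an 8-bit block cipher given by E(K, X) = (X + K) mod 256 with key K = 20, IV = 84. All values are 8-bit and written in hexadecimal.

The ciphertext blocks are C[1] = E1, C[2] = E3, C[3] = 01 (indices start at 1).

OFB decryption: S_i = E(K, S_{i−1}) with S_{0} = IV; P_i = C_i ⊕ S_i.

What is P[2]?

P[2] = 27

P[1]: S = E(K, 84) = A4; E1 ⊕ A4 = 45.
P[2]: S = E(K, A4) = C4; E3 ⊕ C4 = 27.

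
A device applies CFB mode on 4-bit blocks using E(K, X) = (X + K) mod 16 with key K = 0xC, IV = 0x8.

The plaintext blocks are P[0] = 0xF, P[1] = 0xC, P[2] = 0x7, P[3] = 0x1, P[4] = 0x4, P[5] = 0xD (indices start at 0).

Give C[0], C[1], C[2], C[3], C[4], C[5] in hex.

C[0] = 0xB, C[1] = 0xB, C[2] = 0x0, C[3] = 0xD, C[4] = 0xD, C[5] = 0x4

CFB encryption: C_i = P_i ⊕ E(K, C_{i−1}), with C_{−1} = IV.
C[0]: E(K, 0x8) = 0x4; 0xF ⊕ 0x4 = 0xB.
C[1]: E(K, 0xB) = 0x7; 0xC ⊕ 0x7 = 0xB.
C[2]: E(K, 0xB) = 0x7; 0x7 ⊕ 0x7 = 0x0.
C[3]: E(K, 0x0) = 0xC; 0x1 ⊕ 0xC = 0xD.
C[4]: E(K, 0xD) = 0x9; 0x4 ⊕ 0x9 = 0xD.
C[5]: E(K, 0xD) = 0x9; 0xD ⊕ 0x9 = 0x4.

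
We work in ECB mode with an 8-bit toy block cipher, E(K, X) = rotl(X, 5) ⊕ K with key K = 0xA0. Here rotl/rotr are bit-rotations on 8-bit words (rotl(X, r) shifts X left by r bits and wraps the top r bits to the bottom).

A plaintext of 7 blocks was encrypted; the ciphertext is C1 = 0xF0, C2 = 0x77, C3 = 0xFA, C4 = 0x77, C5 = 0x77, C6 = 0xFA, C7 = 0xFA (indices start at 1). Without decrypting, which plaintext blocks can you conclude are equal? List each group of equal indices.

ECB encrypts each block independently with the same key, so equal ciphertext blocks imply equal plaintext blocks.
C2 = C4 = C5 = 0x77, so P2 = P4 = P5.
C3 = C6 = C7 = 0xFA, so P3 = P6 = P7.

P2 = P4 = P5; P3 = P6 = P7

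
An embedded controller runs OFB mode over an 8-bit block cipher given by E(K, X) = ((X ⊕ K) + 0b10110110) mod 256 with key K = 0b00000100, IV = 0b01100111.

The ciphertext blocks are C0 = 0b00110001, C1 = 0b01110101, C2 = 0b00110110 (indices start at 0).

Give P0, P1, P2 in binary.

OFB decryption: S_i = E(K, S_{i−1}) with S_{−1} = IV; P_i = C_i ⊕ S_i.
P0: S = E(K, 0b01100111) = 0b00011001; 0b00110001 ⊕ 0b00011001 = 0b00101000.
P1: S = E(K, 0b00011001) = 0b11010011; 0b01110101 ⊕ 0b11010011 = 0b10100110.
P2: S = E(K, 0b11010011) = 0b10001101; 0b00110110 ⊕ 0b10001101 = 0b10111011.

P0 = 0b00101000, P1 = 0b10100110, P2 = 0b10111011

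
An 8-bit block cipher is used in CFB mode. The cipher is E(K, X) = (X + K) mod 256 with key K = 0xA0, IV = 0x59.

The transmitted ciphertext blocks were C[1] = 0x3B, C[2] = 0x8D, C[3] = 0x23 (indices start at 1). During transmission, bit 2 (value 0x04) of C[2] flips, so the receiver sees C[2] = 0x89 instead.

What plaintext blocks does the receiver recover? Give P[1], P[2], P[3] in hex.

P[1] = 0xC2, P[2] = 0x52, P[3] = 0x0A

CFB decryption: P_i = C_i ⊕ E(K, C_{i−1}), with C_{0} = IV.
Only C[2] changed, to 0x89. In CFB, a change in C_i flips the same bit in P_i and garbles P_{i+1}. Decrypting the received ciphertext:
P[1]: E(K, 0x59) = 0xF9; 0x3B ⊕ 0xF9 = 0xC2.
P[2]: E(K, 0x3B) = 0xDB; 0x89 ⊕ 0xDB = 0x52.
P[3]: E(K, 0x89) = 0x29; 0x23 ⊕ 0x29 = 0x0A.
Blocks that differ from the original plaintext: P[2], P[3].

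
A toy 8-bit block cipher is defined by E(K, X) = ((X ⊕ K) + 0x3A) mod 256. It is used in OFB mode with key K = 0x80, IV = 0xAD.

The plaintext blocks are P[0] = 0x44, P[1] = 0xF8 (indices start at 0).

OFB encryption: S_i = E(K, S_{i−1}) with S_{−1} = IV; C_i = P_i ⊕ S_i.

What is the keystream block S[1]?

0x21

C[0]: S = E(K, 0xAD) = 0x67; 0x44 ⊕ 0x67 = 0x23.
C[1]: S = E(K, 0x67) = 0x21; 0xF8 ⊕ 0x21 = 0xD9.
So S[1] = 0x21.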